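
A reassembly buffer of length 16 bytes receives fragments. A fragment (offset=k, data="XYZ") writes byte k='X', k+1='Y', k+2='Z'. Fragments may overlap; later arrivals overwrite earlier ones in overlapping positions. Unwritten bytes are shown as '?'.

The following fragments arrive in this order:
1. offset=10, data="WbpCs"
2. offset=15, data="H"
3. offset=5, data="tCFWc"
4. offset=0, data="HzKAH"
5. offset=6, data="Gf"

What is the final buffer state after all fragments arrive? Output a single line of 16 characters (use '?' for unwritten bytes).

Fragment 1: offset=10 data="WbpCs" -> buffer=??????????WbpCs?
Fragment 2: offset=15 data="H" -> buffer=??????????WbpCsH
Fragment 3: offset=5 data="tCFWc" -> buffer=?????tCFWcWbpCsH
Fragment 4: offset=0 data="HzKAH" -> buffer=HzKAHtCFWcWbpCsH
Fragment 5: offset=6 data="Gf" -> buffer=HzKAHtGfWcWbpCsH

Answer: HzKAHtGfWcWbpCsH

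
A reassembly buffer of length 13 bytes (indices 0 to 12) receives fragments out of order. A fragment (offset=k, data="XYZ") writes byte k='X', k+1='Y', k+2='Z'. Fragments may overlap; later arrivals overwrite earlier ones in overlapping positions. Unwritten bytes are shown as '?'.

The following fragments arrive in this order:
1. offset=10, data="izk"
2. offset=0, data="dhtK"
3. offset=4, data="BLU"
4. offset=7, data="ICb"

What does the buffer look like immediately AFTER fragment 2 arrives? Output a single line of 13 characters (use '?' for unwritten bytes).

Answer: dhtK??????izk

Derivation:
Fragment 1: offset=10 data="izk" -> buffer=??????????izk
Fragment 2: offset=0 data="dhtK" -> buffer=dhtK??????izk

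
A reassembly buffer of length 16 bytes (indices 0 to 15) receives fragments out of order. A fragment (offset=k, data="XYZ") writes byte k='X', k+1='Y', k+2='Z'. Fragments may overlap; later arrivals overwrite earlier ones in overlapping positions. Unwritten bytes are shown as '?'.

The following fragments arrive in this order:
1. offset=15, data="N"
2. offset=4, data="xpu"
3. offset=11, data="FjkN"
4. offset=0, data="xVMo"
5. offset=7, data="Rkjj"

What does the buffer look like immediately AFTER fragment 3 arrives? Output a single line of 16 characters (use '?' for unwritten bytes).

Answer: ????xpu????FjkNN

Derivation:
Fragment 1: offset=15 data="N" -> buffer=???????????????N
Fragment 2: offset=4 data="xpu" -> buffer=????xpu????????N
Fragment 3: offset=11 data="FjkN" -> buffer=????xpu????FjkNN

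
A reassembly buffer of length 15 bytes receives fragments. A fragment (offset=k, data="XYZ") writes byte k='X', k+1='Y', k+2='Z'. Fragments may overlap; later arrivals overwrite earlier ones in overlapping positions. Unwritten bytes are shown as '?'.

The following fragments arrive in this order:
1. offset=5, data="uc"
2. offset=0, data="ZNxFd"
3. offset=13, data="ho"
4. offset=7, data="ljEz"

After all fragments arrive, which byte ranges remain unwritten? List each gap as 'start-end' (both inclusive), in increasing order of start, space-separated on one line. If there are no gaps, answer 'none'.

Answer: 11-12

Derivation:
Fragment 1: offset=5 len=2
Fragment 2: offset=0 len=5
Fragment 3: offset=13 len=2
Fragment 4: offset=7 len=4
Gaps: 11-12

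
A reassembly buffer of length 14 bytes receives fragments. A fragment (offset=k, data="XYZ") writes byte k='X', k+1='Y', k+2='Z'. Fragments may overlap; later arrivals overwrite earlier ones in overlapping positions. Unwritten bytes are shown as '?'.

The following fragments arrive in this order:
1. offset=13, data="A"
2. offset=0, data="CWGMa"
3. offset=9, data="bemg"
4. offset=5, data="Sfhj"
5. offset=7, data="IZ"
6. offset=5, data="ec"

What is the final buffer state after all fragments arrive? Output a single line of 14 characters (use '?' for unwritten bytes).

Answer: CWGMaecIZbemgA

Derivation:
Fragment 1: offset=13 data="A" -> buffer=?????????????A
Fragment 2: offset=0 data="CWGMa" -> buffer=CWGMa????????A
Fragment 3: offset=9 data="bemg" -> buffer=CWGMa????bemgA
Fragment 4: offset=5 data="Sfhj" -> buffer=CWGMaSfhjbemgA
Fragment 5: offset=7 data="IZ" -> buffer=CWGMaSfIZbemgA
Fragment 6: offset=5 data="ec" -> buffer=CWGMaecIZbemgA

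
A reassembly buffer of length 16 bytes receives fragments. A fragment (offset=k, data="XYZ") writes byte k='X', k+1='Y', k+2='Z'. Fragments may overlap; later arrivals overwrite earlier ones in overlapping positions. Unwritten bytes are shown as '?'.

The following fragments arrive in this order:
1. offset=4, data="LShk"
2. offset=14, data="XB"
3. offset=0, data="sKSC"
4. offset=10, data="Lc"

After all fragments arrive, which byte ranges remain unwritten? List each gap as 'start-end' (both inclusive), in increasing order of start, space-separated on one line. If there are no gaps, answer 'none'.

Fragment 1: offset=4 len=4
Fragment 2: offset=14 len=2
Fragment 3: offset=0 len=4
Fragment 4: offset=10 len=2
Gaps: 8-9 12-13

Answer: 8-9 12-13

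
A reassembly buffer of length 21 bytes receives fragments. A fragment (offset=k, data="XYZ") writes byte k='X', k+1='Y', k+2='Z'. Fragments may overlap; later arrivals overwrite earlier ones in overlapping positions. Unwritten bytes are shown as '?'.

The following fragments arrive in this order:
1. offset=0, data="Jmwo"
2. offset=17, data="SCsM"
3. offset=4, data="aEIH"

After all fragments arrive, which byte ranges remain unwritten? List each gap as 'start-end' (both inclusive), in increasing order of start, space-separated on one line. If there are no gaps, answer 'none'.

Fragment 1: offset=0 len=4
Fragment 2: offset=17 len=4
Fragment 3: offset=4 len=4
Gaps: 8-16

Answer: 8-16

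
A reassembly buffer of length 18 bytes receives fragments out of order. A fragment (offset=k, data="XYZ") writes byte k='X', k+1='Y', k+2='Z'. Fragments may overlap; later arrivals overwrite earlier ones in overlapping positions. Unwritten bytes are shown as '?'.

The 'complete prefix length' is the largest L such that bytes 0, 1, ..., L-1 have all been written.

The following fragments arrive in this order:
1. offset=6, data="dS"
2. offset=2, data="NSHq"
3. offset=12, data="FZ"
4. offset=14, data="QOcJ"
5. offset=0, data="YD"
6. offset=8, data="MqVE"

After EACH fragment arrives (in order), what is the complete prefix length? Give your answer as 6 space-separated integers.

Fragment 1: offset=6 data="dS" -> buffer=??????dS?????????? -> prefix_len=0
Fragment 2: offset=2 data="NSHq" -> buffer=??NSHqdS?????????? -> prefix_len=0
Fragment 3: offset=12 data="FZ" -> buffer=??NSHqdS????FZ???? -> prefix_len=0
Fragment 4: offset=14 data="QOcJ" -> buffer=??NSHqdS????FZQOcJ -> prefix_len=0
Fragment 5: offset=0 data="YD" -> buffer=YDNSHqdS????FZQOcJ -> prefix_len=8
Fragment 6: offset=8 data="MqVE" -> buffer=YDNSHqdSMqVEFZQOcJ -> prefix_len=18

Answer: 0 0 0 0 8 18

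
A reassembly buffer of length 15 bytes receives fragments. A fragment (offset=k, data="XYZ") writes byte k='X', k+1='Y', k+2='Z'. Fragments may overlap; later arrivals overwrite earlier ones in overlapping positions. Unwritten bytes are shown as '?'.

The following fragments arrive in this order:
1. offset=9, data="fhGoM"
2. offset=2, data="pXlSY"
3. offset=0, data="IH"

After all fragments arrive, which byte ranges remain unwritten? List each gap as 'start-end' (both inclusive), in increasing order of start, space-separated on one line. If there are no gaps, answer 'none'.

Fragment 1: offset=9 len=5
Fragment 2: offset=2 len=5
Fragment 3: offset=0 len=2
Gaps: 7-8 14-14

Answer: 7-8 14-14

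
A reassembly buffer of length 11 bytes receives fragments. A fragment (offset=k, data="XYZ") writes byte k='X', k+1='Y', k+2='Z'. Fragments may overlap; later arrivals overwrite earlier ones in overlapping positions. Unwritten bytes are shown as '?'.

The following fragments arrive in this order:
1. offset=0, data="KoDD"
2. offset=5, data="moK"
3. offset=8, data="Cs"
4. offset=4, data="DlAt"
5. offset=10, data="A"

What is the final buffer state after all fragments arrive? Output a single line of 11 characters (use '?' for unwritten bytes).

Answer: KoDDDlAtCsA

Derivation:
Fragment 1: offset=0 data="KoDD" -> buffer=KoDD???????
Fragment 2: offset=5 data="moK" -> buffer=KoDD?moK???
Fragment 3: offset=8 data="Cs" -> buffer=KoDD?moKCs?
Fragment 4: offset=4 data="DlAt" -> buffer=KoDDDlAtCs?
Fragment 5: offset=10 data="A" -> buffer=KoDDDlAtCsA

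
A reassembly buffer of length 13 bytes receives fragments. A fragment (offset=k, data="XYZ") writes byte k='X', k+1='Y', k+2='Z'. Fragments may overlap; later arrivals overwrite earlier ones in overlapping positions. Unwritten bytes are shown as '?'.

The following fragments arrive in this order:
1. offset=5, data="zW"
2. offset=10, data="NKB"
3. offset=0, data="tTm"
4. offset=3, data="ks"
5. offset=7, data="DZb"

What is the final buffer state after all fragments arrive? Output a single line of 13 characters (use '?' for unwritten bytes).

Answer: tTmkszWDZbNKB

Derivation:
Fragment 1: offset=5 data="zW" -> buffer=?????zW??????
Fragment 2: offset=10 data="NKB" -> buffer=?????zW???NKB
Fragment 3: offset=0 data="tTm" -> buffer=tTm??zW???NKB
Fragment 4: offset=3 data="ks" -> buffer=tTmkszW???NKB
Fragment 5: offset=7 data="DZb" -> buffer=tTmkszWDZbNKB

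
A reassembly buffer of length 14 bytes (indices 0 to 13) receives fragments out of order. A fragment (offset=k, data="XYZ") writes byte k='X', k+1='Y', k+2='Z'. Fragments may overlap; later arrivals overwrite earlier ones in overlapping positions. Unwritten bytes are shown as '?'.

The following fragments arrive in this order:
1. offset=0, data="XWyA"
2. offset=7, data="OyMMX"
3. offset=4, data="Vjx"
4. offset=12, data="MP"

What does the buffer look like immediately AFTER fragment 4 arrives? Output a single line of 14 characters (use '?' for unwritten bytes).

Answer: XWyAVjxOyMMXMP

Derivation:
Fragment 1: offset=0 data="XWyA" -> buffer=XWyA??????????
Fragment 2: offset=7 data="OyMMX" -> buffer=XWyA???OyMMX??
Fragment 3: offset=4 data="Vjx" -> buffer=XWyAVjxOyMMX??
Fragment 4: offset=12 data="MP" -> buffer=XWyAVjxOyMMXMP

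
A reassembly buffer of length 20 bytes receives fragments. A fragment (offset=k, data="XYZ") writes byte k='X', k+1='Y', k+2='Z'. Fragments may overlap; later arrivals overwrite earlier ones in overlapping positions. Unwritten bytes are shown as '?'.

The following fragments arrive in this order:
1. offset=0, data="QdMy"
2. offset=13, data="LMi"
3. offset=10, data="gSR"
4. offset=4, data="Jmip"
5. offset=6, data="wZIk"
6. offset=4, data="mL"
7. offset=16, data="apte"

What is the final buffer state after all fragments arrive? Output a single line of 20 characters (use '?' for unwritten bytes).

Fragment 1: offset=0 data="QdMy" -> buffer=QdMy????????????????
Fragment 2: offset=13 data="LMi" -> buffer=QdMy?????????LMi????
Fragment 3: offset=10 data="gSR" -> buffer=QdMy??????gSRLMi????
Fragment 4: offset=4 data="Jmip" -> buffer=QdMyJmip??gSRLMi????
Fragment 5: offset=6 data="wZIk" -> buffer=QdMyJmwZIkgSRLMi????
Fragment 6: offset=4 data="mL" -> buffer=QdMymLwZIkgSRLMi????
Fragment 7: offset=16 data="apte" -> buffer=QdMymLwZIkgSRLMiapte

Answer: QdMymLwZIkgSRLMiapte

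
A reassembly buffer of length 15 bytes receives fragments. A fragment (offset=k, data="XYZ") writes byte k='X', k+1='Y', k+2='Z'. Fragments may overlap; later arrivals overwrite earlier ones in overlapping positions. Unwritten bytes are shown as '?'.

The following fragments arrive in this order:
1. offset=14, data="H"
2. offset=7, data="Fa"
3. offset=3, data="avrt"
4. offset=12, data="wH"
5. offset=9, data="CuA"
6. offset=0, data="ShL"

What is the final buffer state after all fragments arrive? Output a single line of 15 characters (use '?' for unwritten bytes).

Fragment 1: offset=14 data="H" -> buffer=??????????????H
Fragment 2: offset=7 data="Fa" -> buffer=???????Fa?????H
Fragment 3: offset=3 data="avrt" -> buffer=???avrtFa?????H
Fragment 4: offset=12 data="wH" -> buffer=???avrtFa???wHH
Fragment 5: offset=9 data="CuA" -> buffer=???avrtFaCuAwHH
Fragment 6: offset=0 data="ShL" -> buffer=ShLavrtFaCuAwHH

Answer: ShLavrtFaCuAwHH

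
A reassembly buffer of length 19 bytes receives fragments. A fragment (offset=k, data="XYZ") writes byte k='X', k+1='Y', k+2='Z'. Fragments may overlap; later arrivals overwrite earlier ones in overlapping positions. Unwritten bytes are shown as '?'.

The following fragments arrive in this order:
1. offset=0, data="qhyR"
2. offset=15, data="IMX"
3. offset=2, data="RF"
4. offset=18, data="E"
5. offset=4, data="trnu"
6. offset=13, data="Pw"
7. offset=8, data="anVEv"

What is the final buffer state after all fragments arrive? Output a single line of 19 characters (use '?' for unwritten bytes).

Fragment 1: offset=0 data="qhyR" -> buffer=qhyR???????????????
Fragment 2: offset=15 data="IMX" -> buffer=qhyR???????????IMX?
Fragment 3: offset=2 data="RF" -> buffer=qhRF???????????IMX?
Fragment 4: offset=18 data="E" -> buffer=qhRF???????????IMXE
Fragment 5: offset=4 data="trnu" -> buffer=qhRFtrnu???????IMXE
Fragment 6: offset=13 data="Pw" -> buffer=qhRFtrnu?????PwIMXE
Fragment 7: offset=8 data="anVEv" -> buffer=qhRFtrnuanVEvPwIMXE

Answer: qhRFtrnuanVEvPwIMXE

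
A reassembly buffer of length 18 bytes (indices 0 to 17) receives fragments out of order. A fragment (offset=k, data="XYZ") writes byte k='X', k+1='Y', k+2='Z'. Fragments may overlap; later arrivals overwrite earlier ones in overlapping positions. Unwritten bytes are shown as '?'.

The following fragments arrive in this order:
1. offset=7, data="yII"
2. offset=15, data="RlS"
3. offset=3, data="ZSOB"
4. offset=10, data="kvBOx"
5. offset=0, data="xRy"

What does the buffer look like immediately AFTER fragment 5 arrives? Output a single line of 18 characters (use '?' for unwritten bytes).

Fragment 1: offset=7 data="yII" -> buffer=???????yII????????
Fragment 2: offset=15 data="RlS" -> buffer=???????yII?????RlS
Fragment 3: offset=3 data="ZSOB" -> buffer=???ZSOByII?????RlS
Fragment 4: offset=10 data="kvBOx" -> buffer=???ZSOByIIkvBOxRlS
Fragment 5: offset=0 data="xRy" -> buffer=xRyZSOByIIkvBOxRlS

Answer: xRyZSOByIIkvBOxRlS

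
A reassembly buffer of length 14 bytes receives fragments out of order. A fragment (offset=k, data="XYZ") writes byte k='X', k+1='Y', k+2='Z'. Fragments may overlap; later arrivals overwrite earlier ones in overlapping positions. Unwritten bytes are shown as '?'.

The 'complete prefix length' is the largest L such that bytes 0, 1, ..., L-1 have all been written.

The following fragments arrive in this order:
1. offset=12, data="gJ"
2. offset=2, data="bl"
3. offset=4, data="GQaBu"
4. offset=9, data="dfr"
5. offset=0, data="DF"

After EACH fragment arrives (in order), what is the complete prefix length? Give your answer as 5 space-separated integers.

Answer: 0 0 0 0 14

Derivation:
Fragment 1: offset=12 data="gJ" -> buffer=????????????gJ -> prefix_len=0
Fragment 2: offset=2 data="bl" -> buffer=??bl????????gJ -> prefix_len=0
Fragment 3: offset=4 data="GQaBu" -> buffer=??blGQaBu???gJ -> prefix_len=0
Fragment 4: offset=9 data="dfr" -> buffer=??blGQaBudfrgJ -> prefix_len=0
Fragment 5: offset=0 data="DF" -> buffer=DFblGQaBudfrgJ -> prefix_len=14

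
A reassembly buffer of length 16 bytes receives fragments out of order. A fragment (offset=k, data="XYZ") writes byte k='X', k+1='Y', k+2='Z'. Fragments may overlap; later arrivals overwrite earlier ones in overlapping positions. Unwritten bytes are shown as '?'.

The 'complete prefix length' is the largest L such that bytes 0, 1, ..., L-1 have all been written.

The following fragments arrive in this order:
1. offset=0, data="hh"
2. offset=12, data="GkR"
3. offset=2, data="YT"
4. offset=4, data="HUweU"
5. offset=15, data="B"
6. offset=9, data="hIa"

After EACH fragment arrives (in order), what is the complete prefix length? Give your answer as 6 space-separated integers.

Fragment 1: offset=0 data="hh" -> buffer=hh?????????????? -> prefix_len=2
Fragment 2: offset=12 data="GkR" -> buffer=hh??????????GkR? -> prefix_len=2
Fragment 3: offset=2 data="YT" -> buffer=hhYT????????GkR? -> prefix_len=4
Fragment 4: offset=4 data="HUweU" -> buffer=hhYTHUweU???GkR? -> prefix_len=9
Fragment 5: offset=15 data="B" -> buffer=hhYTHUweU???GkRB -> prefix_len=9
Fragment 6: offset=9 data="hIa" -> buffer=hhYTHUweUhIaGkRB -> prefix_len=16

Answer: 2 2 4 9 9 16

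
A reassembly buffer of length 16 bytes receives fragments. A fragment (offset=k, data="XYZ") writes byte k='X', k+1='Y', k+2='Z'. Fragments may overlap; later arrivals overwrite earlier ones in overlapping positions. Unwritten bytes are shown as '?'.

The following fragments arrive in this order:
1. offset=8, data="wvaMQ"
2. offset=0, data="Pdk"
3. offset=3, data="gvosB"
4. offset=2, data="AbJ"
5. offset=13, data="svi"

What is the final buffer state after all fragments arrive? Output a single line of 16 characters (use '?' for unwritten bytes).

Answer: PdAbJosBwvaMQsvi

Derivation:
Fragment 1: offset=8 data="wvaMQ" -> buffer=????????wvaMQ???
Fragment 2: offset=0 data="Pdk" -> buffer=Pdk?????wvaMQ???
Fragment 3: offset=3 data="gvosB" -> buffer=PdkgvosBwvaMQ???
Fragment 4: offset=2 data="AbJ" -> buffer=PdAbJosBwvaMQ???
Fragment 5: offset=13 data="svi" -> buffer=PdAbJosBwvaMQsvi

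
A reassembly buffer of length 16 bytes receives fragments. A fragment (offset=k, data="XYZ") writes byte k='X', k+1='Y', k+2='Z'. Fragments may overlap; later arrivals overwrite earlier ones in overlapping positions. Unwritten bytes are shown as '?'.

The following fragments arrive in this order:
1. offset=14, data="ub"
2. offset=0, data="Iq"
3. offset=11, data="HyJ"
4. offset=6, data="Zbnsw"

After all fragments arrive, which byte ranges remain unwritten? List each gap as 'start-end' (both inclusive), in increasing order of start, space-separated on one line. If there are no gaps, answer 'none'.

Answer: 2-5

Derivation:
Fragment 1: offset=14 len=2
Fragment 2: offset=0 len=2
Fragment 3: offset=11 len=3
Fragment 4: offset=6 len=5
Gaps: 2-5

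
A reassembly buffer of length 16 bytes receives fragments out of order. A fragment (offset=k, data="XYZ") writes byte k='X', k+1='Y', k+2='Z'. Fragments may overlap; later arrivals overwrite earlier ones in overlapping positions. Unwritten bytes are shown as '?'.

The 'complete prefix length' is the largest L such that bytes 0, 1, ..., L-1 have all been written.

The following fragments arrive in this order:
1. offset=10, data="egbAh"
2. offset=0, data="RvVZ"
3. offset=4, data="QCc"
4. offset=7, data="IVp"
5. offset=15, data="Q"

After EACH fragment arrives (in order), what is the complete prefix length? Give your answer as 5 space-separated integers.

Fragment 1: offset=10 data="egbAh" -> buffer=??????????egbAh? -> prefix_len=0
Fragment 2: offset=0 data="RvVZ" -> buffer=RvVZ??????egbAh? -> prefix_len=4
Fragment 3: offset=4 data="QCc" -> buffer=RvVZQCc???egbAh? -> prefix_len=7
Fragment 4: offset=7 data="IVp" -> buffer=RvVZQCcIVpegbAh? -> prefix_len=15
Fragment 5: offset=15 data="Q" -> buffer=RvVZQCcIVpegbAhQ -> prefix_len=16

Answer: 0 4 7 15 16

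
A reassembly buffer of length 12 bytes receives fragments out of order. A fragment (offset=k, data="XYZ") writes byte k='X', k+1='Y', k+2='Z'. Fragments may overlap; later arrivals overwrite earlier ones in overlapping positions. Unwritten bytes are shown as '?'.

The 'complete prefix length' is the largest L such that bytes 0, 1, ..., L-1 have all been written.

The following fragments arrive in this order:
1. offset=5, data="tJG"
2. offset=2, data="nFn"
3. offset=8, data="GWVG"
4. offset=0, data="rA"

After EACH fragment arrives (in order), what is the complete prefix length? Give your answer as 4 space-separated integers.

Fragment 1: offset=5 data="tJG" -> buffer=?????tJG???? -> prefix_len=0
Fragment 2: offset=2 data="nFn" -> buffer=??nFntJG???? -> prefix_len=0
Fragment 3: offset=8 data="GWVG" -> buffer=??nFntJGGWVG -> prefix_len=0
Fragment 4: offset=0 data="rA" -> buffer=rAnFntJGGWVG -> prefix_len=12

Answer: 0 0 0 12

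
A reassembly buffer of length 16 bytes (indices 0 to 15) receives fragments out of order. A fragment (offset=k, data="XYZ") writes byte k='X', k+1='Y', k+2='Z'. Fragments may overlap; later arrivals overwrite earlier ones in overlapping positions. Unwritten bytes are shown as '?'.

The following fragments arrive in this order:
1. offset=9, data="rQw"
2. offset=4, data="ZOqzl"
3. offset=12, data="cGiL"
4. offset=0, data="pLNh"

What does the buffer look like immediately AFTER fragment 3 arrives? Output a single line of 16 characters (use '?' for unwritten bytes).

Answer: ????ZOqzlrQwcGiL

Derivation:
Fragment 1: offset=9 data="rQw" -> buffer=?????????rQw????
Fragment 2: offset=4 data="ZOqzl" -> buffer=????ZOqzlrQw????
Fragment 3: offset=12 data="cGiL" -> buffer=????ZOqzlrQwcGiL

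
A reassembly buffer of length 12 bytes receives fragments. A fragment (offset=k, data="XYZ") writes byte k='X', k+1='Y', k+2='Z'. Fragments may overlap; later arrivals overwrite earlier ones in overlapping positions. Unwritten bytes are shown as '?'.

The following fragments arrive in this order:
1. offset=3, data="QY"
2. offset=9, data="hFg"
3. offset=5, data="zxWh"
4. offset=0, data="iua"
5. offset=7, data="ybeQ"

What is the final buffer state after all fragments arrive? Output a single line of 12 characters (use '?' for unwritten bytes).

Fragment 1: offset=3 data="QY" -> buffer=???QY???????
Fragment 2: offset=9 data="hFg" -> buffer=???QY????hFg
Fragment 3: offset=5 data="zxWh" -> buffer=???QYzxWhhFg
Fragment 4: offset=0 data="iua" -> buffer=iuaQYzxWhhFg
Fragment 5: offset=7 data="ybeQ" -> buffer=iuaQYzxybeQg

Answer: iuaQYzxybeQg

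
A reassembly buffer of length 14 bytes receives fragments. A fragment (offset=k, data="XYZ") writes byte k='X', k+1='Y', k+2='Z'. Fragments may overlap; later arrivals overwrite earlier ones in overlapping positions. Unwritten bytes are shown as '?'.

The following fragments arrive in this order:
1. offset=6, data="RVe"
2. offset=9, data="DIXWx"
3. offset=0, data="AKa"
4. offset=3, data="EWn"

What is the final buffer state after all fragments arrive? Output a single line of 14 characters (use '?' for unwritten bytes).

Answer: AKaEWnRVeDIXWx

Derivation:
Fragment 1: offset=6 data="RVe" -> buffer=??????RVe?????
Fragment 2: offset=9 data="DIXWx" -> buffer=??????RVeDIXWx
Fragment 3: offset=0 data="AKa" -> buffer=AKa???RVeDIXWx
Fragment 4: offset=3 data="EWn" -> buffer=AKaEWnRVeDIXWx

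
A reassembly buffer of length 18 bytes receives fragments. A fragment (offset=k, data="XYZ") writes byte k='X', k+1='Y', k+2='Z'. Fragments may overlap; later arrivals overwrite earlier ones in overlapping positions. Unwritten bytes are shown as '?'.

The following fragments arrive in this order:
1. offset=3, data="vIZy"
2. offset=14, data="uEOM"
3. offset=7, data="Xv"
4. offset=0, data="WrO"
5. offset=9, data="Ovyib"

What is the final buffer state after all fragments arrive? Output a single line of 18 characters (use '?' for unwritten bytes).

Fragment 1: offset=3 data="vIZy" -> buffer=???vIZy???????????
Fragment 2: offset=14 data="uEOM" -> buffer=???vIZy???????uEOM
Fragment 3: offset=7 data="Xv" -> buffer=???vIZyXv?????uEOM
Fragment 4: offset=0 data="WrO" -> buffer=WrOvIZyXv?????uEOM
Fragment 5: offset=9 data="Ovyib" -> buffer=WrOvIZyXvOvyibuEOM

Answer: WrOvIZyXvOvyibuEOM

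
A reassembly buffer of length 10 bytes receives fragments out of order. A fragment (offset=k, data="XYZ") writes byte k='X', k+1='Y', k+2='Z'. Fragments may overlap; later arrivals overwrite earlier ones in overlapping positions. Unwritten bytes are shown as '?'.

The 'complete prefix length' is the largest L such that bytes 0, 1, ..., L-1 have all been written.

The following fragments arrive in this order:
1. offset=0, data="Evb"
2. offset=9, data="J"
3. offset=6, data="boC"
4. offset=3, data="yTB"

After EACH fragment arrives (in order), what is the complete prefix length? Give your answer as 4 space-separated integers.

Answer: 3 3 3 10

Derivation:
Fragment 1: offset=0 data="Evb" -> buffer=Evb??????? -> prefix_len=3
Fragment 2: offset=9 data="J" -> buffer=Evb??????J -> prefix_len=3
Fragment 3: offset=6 data="boC" -> buffer=Evb???boCJ -> prefix_len=3
Fragment 4: offset=3 data="yTB" -> buffer=EvbyTBboCJ -> prefix_len=10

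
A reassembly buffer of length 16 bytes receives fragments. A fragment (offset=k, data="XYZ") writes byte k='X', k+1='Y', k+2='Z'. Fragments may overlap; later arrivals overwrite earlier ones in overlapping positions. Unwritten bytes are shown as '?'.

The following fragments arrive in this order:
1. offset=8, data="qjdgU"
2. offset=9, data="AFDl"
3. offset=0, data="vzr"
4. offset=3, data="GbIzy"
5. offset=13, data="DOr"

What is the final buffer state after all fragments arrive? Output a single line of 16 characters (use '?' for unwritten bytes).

Fragment 1: offset=8 data="qjdgU" -> buffer=????????qjdgU???
Fragment 2: offset=9 data="AFDl" -> buffer=????????qAFDl???
Fragment 3: offset=0 data="vzr" -> buffer=vzr?????qAFDl???
Fragment 4: offset=3 data="GbIzy" -> buffer=vzrGbIzyqAFDl???
Fragment 5: offset=13 data="DOr" -> buffer=vzrGbIzyqAFDlDOr

Answer: vzrGbIzyqAFDlDOr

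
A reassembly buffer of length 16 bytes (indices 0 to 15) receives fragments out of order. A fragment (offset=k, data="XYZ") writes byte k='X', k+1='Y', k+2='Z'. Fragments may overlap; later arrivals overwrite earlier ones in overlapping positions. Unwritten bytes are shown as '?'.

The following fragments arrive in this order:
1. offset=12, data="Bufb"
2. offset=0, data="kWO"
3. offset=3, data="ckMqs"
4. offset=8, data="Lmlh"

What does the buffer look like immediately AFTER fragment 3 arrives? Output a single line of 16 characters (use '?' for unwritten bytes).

Fragment 1: offset=12 data="Bufb" -> buffer=????????????Bufb
Fragment 2: offset=0 data="kWO" -> buffer=kWO?????????Bufb
Fragment 3: offset=3 data="ckMqs" -> buffer=kWOckMqs????Bufb

Answer: kWOckMqs????Bufb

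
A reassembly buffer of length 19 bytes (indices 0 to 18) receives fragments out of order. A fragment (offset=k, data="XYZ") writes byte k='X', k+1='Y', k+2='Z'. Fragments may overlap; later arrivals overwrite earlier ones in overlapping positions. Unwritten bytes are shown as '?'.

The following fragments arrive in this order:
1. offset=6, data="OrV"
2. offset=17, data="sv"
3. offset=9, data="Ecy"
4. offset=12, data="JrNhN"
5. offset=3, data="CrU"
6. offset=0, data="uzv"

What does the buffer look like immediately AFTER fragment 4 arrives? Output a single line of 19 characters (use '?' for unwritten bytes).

Fragment 1: offset=6 data="OrV" -> buffer=??????OrV??????????
Fragment 2: offset=17 data="sv" -> buffer=??????OrV????????sv
Fragment 3: offset=9 data="Ecy" -> buffer=??????OrVEcy?????sv
Fragment 4: offset=12 data="JrNhN" -> buffer=??????OrVEcyJrNhNsv

Answer: ??????OrVEcyJrNhNsv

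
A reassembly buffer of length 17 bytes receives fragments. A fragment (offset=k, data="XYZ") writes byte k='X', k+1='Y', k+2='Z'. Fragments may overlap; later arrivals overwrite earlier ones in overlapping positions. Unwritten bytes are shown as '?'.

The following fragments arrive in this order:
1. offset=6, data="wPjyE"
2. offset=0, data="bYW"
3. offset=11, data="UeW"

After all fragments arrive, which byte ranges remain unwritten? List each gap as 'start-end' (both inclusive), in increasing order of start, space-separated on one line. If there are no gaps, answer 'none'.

Fragment 1: offset=6 len=5
Fragment 2: offset=0 len=3
Fragment 3: offset=11 len=3
Gaps: 3-5 14-16

Answer: 3-5 14-16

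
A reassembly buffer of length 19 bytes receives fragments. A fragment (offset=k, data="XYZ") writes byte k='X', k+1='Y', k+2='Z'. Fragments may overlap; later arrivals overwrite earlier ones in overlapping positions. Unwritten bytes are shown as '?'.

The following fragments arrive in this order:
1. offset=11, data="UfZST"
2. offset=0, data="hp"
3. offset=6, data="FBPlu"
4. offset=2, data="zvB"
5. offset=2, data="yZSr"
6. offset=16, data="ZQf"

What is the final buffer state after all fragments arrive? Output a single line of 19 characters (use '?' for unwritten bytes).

Answer: hpyZSrFBPluUfZSTZQf

Derivation:
Fragment 1: offset=11 data="UfZST" -> buffer=???????????UfZST???
Fragment 2: offset=0 data="hp" -> buffer=hp?????????UfZST???
Fragment 3: offset=6 data="FBPlu" -> buffer=hp????FBPluUfZST???
Fragment 4: offset=2 data="zvB" -> buffer=hpzvB?FBPluUfZST???
Fragment 5: offset=2 data="yZSr" -> buffer=hpyZSrFBPluUfZST???
Fragment 6: offset=16 data="ZQf" -> buffer=hpyZSrFBPluUfZSTZQf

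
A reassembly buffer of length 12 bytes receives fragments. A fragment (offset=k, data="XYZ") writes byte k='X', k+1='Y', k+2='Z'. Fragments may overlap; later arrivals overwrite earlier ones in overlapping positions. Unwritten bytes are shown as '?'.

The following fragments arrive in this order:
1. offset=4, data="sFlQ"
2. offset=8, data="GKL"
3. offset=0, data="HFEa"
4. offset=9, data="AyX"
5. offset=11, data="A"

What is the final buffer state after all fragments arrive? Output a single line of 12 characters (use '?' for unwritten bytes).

Answer: HFEasFlQGAyA

Derivation:
Fragment 1: offset=4 data="sFlQ" -> buffer=????sFlQ????
Fragment 2: offset=8 data="GKL" -> buffer=????sFlQGKL?
Fragment 3: offset=0 data="HFEa" -> buffer=HFEasFlQGKL?
Fragment 4: offset=9 data="AyX" -> buffer=HFEasFlQGAyX
Fragment 5: offset=11 data="A" -> buffer=HFEasFlQGAyA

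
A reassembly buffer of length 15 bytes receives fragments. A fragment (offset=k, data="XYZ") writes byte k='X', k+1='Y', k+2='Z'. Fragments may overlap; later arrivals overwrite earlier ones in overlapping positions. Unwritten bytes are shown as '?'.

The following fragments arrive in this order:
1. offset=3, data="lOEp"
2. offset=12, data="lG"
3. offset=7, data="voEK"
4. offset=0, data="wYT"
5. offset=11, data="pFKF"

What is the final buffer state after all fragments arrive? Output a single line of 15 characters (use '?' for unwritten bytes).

Answer: wYTlOEpvoEKpFKF

Derivation:
Fragment 1: offset=3 data="lOEp" -> buffer=???lOEp????????
Fragment 2: offset=12 data="lG" -> buffer=???lOEp?????lG?
Fragment 3: offset=7 data="voEK" -> buffer=???lOEpvoEK?lG?
Fragment 4: offset=0 data="wYT" -> buffer=wYTlOEpvoEK?lG?
Fragment 5: offset=11 data="pFKF" -> buffer=wYTlOEpvoEKpFKF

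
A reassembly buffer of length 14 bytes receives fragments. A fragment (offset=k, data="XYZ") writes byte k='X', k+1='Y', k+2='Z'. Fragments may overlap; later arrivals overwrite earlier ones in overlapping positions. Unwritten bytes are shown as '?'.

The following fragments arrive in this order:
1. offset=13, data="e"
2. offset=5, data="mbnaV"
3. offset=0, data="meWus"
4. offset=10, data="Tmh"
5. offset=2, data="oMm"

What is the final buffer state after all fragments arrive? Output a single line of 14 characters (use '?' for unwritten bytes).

Fragment 1: offset=13 data="e" -> buffer=?????????????e
Fragment 2: offset=5 data="mbnaV" -> buffer=?????mbnaV???e
Fragment 3: offset=0 data="meWus" -> buffer=meWusmbnaV???e
Fragment 4: offset=10 data="Tmh" -> buffer=meWusmbnaVTmhe
Fragment 5: offset=2 data="oMm" -> buffer=meoMmmbnaVTmhe

Answer: meoMmmbnaVTmhe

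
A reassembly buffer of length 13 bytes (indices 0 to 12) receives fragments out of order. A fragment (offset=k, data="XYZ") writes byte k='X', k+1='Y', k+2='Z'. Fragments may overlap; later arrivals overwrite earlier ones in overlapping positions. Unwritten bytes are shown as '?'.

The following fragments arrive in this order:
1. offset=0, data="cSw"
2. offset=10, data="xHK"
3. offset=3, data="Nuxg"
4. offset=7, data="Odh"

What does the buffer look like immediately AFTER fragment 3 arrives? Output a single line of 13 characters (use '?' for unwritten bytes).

Fragment 1: offset=0 data="cSw" -> buffer=cSw??????????
Fragment 2: offset=10 data="xHK" -> buffer=cSw???????xHK
Fragment 3: offset=3 data="Nuxg" -> buffer=cSwNuxg???xHK

Answer: cSwNuxg???xHK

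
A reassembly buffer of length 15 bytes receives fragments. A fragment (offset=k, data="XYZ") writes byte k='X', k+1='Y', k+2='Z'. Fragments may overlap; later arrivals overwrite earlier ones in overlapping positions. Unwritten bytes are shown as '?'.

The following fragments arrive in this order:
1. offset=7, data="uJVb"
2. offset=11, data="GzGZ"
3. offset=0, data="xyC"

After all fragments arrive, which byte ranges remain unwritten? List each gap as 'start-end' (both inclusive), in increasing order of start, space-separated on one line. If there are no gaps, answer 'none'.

Answer: 3-6

Derivation:
Fragment 1: offset=7 len=4
Fragment 2: offset=11 len=4
Fragment 3: offset=0 len=3
Gaps: 3-6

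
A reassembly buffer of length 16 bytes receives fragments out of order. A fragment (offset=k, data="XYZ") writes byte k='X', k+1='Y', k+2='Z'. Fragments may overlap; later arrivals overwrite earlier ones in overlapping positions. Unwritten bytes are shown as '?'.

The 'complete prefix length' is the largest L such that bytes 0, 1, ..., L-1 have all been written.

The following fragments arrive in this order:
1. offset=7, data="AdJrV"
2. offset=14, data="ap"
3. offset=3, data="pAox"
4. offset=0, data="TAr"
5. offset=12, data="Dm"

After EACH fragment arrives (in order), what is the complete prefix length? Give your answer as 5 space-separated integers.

Answer: 0 0 0 12 16

Derivation:
Fragment 1: offset=7 data="AdJrV" -> buffer=???????AdJrV???? -> prefix_len=0
Fragment 2: offset=14 data="ap" -> buffer=???????AdJrV??ap -> prefix_len=0
Fragment 3: offset=3 data="pAox" -> buffer=???pAoxAdJrV??ap -> prefix_len=0
Fragment 4: offset=0 data="TAr" -> buffer=TArpAoxAdJrV??ap -> prefix_len=12
Fragment 5: offset=12 data="Dm" -> buffer=TArpAoxAdJrVDmap -> prefix_len=16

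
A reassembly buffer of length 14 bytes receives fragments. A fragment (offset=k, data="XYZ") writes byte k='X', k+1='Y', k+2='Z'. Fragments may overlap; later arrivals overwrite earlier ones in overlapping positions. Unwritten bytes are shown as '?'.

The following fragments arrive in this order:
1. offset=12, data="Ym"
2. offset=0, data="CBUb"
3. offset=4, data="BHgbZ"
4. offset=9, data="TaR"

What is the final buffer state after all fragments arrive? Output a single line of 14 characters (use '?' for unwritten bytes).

Answer: CBUbBHgbZTaRYm

Derivation:
Fragment 1: offset=12 data="Ym" -> buffer=????????????Ym
Fragment 2: offset=0 data="CBUb" -> buffer=CBUb????????Ym
Fragment 3: offset=4 data="BHgbZ" -> buffer=CBUbBHgbZ???Ym
Fragment 4: offset=9 data="TaR" -> buffer=CBUbBHgbZTaRYm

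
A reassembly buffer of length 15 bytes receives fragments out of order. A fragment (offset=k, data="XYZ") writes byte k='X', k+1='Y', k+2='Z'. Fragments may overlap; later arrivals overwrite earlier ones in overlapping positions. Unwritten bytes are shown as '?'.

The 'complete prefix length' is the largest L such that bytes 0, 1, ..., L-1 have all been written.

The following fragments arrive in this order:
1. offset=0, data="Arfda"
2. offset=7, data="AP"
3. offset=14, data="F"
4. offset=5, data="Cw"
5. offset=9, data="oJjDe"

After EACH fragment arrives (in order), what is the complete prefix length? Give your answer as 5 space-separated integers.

Answer: 5 5 5 9 15

Derivation:
Fragment 1: offset=0 data="Arfda" -> buffer=Arfda?????????? -> prefix_len=5
Fragment 2: offset=7 data="AP" -> buffer=Arfda??AP?????? -> prefix_len=5
Fragment 3: offset=14 data="F" -> buffer=Arfda??AP?????F -> prefix_len=5
Fragment 4: offset=5 data="Cw" -> buffer=ArfdaCwAP?????F -> prefix_len=9
Fragment 5: offset=9 data="oJjDe" -> buffer=ArfdaCwAPoJjDeF -> prefix_len=15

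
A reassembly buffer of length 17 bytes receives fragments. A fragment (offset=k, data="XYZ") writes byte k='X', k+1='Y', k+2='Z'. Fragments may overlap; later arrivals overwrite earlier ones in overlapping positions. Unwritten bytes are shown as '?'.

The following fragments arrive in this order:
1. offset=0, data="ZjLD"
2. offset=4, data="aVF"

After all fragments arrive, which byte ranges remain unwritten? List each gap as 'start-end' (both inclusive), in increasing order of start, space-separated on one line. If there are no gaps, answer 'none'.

Answer: 7-16

Derivation:
Fragment 1: offset=0 len=4
Fragment 2: offset=4 len=3
Gaps: 7-16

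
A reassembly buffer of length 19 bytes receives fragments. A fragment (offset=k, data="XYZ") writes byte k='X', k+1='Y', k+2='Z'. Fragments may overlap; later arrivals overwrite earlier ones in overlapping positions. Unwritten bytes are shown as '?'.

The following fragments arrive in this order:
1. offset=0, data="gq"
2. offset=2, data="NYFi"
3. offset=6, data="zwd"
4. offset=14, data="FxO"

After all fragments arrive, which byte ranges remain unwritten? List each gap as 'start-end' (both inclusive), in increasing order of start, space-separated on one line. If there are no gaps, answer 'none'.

Answer: 9-13 17-18

Derivation:
Fragment 1: offset=0 len=2
Fragment 2: offset=2 len=4
Fragment 3: offset=6 len=3
Fragment 4: offset=14 len=3
Gaps: 9-13 17-18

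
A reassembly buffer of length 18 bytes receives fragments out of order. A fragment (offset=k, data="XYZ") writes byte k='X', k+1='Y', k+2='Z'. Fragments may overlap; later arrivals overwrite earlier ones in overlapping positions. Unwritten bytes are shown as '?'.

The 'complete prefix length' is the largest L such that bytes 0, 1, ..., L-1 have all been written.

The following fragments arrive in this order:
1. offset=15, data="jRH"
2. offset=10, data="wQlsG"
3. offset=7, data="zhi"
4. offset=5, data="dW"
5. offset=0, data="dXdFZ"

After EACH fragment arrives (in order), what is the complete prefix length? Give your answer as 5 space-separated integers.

Answer: 0 0 0 0 18

Derivation:
Fragment 1: offset=15 data="jRH" -> buffer=???????????????jRH -> prefix_len=0
Fragment 2: offset=10 data="wQlsG" -> buffer=??????????wQlsGjRH -> prefix_len=0
Fragment 3: offset=7 data="zhi" -> buffer=???????zhiwQlsGjRH -> prefix_len=0
Fragment 4: offset=5 data="dW" -> buffer=?????dWzhiwQlsGjRH -> prefix_len=0
Fragment 5: offset=0 data="dXdFZ" -> buffer=dXdFZdWzhiwQlsGjRH -> prefix_len=18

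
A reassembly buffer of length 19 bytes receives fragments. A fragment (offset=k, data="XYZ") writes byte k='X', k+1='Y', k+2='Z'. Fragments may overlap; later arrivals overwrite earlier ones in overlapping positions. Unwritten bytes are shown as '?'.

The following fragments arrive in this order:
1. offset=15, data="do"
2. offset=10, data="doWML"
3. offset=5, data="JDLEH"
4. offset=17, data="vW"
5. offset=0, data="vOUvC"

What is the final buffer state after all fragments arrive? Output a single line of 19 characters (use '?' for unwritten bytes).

Answer: vOUvCJDLEHdoWMLdovW

Derivation:
Fragment 1: offset=15 data="do" -> buffer=???????????????do??
Fragment 2: offset=10 data="doWML" -> buffer=??????????doWMLdo??
Fragment 3: offset=5 data="JDLEH" -> buffer=?????JDLEHdoWMLdo??
Fragment 4: offset=17 data="vW" -> buffer=?????JDLEHdoWMLdovW
Fragment 5: offset=0 data="vOUvC" -> buffer=vOUvCJDLEHdoWMLdovW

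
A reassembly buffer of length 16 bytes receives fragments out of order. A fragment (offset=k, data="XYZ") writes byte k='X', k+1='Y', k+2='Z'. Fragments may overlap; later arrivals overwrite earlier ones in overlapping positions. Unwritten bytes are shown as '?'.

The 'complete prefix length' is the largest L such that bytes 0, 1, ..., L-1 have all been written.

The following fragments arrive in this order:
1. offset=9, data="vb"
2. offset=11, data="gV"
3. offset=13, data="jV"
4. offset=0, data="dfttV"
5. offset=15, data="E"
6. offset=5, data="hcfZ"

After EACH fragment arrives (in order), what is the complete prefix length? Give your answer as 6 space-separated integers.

Answer: 0 0 0 5 5 16

Derivation:
Fragment 1: offset=9 data="vb" -> buffer=?????????vb????? -> prefix_len=0
Fragment 2: offset=11 data="gV" -> buffer=?????????vbgV??? -> prefix_len=0
Fragment 3: offset=13 data="jV" -> buffer=?????????vbgVjV? -> prefix_len=0
Fragment 4: offset=0 data="dfttV" -> buffer=dfttV????vbgVjV? -> prefix_len=5
Fragment 5: offset=15 data="E" -> buffer=dfttV????vbgVjVE -> prefix_len=5
Fragment 6: offset=5 data="hcfZ" -> buffer=dfttVhcfZvbgVjVE -> prefix_len=16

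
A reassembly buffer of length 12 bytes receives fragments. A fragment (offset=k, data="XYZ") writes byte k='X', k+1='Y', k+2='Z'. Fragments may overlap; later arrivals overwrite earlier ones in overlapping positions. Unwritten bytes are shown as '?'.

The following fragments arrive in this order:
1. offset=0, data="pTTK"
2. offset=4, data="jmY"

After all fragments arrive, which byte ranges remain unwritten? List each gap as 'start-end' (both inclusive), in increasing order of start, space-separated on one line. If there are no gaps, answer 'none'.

Fragment 1: offset=0 len=4
Fragment 2: offset=4 len=3
Gaps: 7-11

Answer: 7-11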